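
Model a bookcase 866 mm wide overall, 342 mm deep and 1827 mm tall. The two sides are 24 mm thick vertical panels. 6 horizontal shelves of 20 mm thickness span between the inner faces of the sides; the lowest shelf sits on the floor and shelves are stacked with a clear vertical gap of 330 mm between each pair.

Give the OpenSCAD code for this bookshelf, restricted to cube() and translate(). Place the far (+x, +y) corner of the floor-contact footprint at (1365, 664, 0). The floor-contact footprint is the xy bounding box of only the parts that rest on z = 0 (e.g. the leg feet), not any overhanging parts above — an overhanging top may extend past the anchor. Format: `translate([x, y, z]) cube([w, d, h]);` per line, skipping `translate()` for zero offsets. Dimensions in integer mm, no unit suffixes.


translate([499, 322, 0]) cube([24, 342, 1827]);
translate([1341, 322, 0]) cube([24, 342, 1827]);
translate([523, 322, 0]) cube([818, 342, 20]);
translate([523, 322, 350]) cube([818, 342, 20]);
translate([523, 322, 700]) cube([818, 342, 20]);
translate([523, 322, 1050]) cube([818, 342, 20]);
translate([523, 322, 1400]) cube([818, 342, 20]);
translate([523, 322, 1750]) cube([818, 342, 20]);


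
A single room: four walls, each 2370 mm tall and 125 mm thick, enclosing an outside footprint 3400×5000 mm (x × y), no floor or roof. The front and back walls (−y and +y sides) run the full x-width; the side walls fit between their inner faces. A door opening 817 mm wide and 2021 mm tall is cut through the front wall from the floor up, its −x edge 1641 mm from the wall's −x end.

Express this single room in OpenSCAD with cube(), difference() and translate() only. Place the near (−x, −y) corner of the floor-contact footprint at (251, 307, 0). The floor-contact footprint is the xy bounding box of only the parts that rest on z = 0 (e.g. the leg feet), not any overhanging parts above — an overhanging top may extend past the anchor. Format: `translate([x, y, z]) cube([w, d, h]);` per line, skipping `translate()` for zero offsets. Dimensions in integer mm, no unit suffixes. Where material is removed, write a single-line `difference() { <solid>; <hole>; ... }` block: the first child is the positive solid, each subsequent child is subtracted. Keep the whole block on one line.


difference() { translate([251, 307, 0]) cube([3400, 125, 2370]); translate([1892, 307, 0]) cube([817, 125, 2021]); }
translate([251, 5182, 0]) cube([3400, 125, 2370]);
translate([251, 432, 0]) cube([125, 4750, 2370]);
translate([3526, 432, 0]) cube([125, 4750, 2370]);


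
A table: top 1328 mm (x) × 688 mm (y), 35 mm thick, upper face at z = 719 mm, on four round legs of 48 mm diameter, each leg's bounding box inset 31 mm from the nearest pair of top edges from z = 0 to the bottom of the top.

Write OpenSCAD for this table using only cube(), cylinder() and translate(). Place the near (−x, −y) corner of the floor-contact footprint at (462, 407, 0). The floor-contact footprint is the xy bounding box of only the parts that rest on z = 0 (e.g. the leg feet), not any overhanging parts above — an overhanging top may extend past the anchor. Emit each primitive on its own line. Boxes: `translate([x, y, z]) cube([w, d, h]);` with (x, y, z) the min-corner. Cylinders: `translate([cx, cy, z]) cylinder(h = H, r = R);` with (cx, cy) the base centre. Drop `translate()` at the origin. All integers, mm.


translate([431, 376, 684]) cube([1328, 688, 35]);
translate([486, 431, 0]) cylinder(h = 684, r = 24);
translate([1704, 431, 0]) cylinder(h = 684, r = 24);
translate([486, 1009, 0]) cylinder(h = 684, r = 24);
translate([1704, 1009, 0]) cylinder(h = 684, r = 24);


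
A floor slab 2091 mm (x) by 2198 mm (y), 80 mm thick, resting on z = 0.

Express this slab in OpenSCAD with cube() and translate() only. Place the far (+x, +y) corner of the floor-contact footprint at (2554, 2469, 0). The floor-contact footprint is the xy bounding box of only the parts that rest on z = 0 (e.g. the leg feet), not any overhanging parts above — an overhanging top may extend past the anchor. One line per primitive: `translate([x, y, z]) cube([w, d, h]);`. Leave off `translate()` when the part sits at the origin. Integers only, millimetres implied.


translate([463, 271, 0]) cube([2091, 2198, 80]);


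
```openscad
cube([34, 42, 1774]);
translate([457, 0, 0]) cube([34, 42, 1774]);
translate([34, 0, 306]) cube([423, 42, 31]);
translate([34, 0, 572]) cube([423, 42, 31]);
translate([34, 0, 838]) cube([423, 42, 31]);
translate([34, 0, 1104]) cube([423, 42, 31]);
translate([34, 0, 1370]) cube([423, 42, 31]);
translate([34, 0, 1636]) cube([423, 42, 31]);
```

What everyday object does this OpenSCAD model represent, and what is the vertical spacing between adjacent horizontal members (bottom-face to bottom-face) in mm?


A ladder. The rung spacing is 266 mm.

Two tall 34×42 posts with 6 short bars between them — a ladder. Adjacent rungs sit at z = 306 and z = 572, so the spacing is 572 − 306 = 266 mm.


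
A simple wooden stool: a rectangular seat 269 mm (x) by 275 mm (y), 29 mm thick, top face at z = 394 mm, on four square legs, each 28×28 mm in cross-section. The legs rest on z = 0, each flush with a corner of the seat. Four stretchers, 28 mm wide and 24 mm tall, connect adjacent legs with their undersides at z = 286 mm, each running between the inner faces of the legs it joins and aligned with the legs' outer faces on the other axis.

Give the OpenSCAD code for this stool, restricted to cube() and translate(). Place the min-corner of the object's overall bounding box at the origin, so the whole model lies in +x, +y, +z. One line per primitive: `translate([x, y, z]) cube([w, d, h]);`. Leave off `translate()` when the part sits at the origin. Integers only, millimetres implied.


// leg_h = 394 - 29 = 365
// stretcher span = 269 - 2*28 = 213
translate([0, 0, 365]) cube([269, 275, 29]);
cube([28, 28, 365]);
translate([241, 0, 0]) cube([28, 28, 365]);
translate([0, 247, 0]) cube([28, 28, 365]);
translate([241, 247, 0]) cube([28, 28, 365]);
translate([28, 0, 286]) cube([213, 28, 24]);
translate([28, 247, 286]) cube([213, 28, 24]);
translate([0, 28, 286]) cube([28, 219, 24]);
translate([241, 28, 286]) cube([28, 219, 24]);


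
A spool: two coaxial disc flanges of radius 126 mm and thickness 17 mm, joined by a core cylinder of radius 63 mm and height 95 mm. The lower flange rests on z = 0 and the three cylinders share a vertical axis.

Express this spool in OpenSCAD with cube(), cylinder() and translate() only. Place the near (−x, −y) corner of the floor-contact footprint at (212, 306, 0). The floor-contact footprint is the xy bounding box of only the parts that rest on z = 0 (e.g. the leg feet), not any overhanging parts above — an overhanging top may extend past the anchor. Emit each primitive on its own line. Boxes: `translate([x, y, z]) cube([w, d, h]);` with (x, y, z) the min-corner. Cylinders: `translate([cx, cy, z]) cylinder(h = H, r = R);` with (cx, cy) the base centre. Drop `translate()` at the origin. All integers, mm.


translate([338, 432, 0]) cylinder(h = 17, r = 126);
translate([338, 432, 17]) cylinder(h = 95, r = 63);
translate([338, 432, 112]) cylinder(h = 17, r = 126);


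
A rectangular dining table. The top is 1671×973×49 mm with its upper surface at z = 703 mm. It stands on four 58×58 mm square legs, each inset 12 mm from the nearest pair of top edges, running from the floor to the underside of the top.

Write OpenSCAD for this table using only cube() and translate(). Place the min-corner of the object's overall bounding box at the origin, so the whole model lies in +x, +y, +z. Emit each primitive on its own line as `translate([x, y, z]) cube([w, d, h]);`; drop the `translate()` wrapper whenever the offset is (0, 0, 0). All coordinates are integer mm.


translate([0, 0, 654]) cube([1671, 973, 49]);
translate([12, 12, 0]) cube([58, 58, 654]);
translate([1601, 12, 0]) cube([58, 58, 654]);
translate([12, 903, 0]) cube([58, 58, 654]);
translate([1601, 903, 0]) cube([58, 58, 654]);


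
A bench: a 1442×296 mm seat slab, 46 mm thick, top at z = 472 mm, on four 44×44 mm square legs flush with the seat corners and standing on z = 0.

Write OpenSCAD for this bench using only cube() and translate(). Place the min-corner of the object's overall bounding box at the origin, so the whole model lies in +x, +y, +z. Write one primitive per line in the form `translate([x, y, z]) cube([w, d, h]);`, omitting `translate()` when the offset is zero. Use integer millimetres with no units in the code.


translate([0, 0, 426]) cube([1442, 296, 46]);
cube([44, 44, 426]);
translate([0, 252, 0]) cube([44, 44, 426]);
translate([1398, 0, 0]) cube([44, 44, 426]);
translate([1398, 252, 0]) cube([44, 44, 426]);


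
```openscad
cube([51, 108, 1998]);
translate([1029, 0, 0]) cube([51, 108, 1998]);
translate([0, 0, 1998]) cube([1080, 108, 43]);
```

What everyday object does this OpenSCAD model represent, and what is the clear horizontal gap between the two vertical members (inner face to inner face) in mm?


A door frame. The clear opening width is 978 mm.

Two 1998 mm tall posts with a header on top — a door frame. The left jamb is 51 mm wide at x = 0; the right jamb starts at x = 1029. The clear opening is 1029 − 51 = 978 mm.


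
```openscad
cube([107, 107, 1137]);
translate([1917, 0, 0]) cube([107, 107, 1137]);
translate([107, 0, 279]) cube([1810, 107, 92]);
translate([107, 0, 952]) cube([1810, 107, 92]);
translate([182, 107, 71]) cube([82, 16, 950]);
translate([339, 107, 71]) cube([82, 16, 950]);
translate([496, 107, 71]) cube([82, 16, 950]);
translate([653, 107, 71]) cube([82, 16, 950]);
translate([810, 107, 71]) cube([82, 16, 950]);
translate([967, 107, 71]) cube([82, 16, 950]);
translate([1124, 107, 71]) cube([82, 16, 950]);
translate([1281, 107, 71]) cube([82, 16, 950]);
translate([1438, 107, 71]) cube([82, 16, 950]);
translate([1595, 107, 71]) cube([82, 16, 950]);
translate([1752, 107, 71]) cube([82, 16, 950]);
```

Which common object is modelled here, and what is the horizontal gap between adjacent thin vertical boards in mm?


A fence section. The picket gap is 75 mm.

Two posts, two rails, 11 pickets — a fence section. Span 1810 mm holds 11 pickets of 82 mm with 12 equal gaps: ⌊(1810 − 11·82) / 12⌋ = 75 mm.


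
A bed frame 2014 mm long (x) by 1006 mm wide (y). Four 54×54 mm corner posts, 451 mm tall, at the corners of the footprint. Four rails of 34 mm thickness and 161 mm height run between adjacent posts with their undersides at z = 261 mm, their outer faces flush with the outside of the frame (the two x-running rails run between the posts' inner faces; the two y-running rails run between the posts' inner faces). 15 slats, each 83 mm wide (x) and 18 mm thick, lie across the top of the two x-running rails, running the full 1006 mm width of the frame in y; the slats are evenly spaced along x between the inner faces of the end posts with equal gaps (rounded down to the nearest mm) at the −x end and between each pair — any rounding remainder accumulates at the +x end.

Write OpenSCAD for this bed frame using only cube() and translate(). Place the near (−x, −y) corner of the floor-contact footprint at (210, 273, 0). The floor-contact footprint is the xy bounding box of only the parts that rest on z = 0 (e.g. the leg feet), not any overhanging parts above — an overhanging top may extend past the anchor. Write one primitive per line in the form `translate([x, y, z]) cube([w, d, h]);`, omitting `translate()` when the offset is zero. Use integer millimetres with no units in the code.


translate([210, 273, 0]) cube([54, 54, 451]);
translate([210, 1225, 0]) cube([54, 54, 451]);
translate([2170, 273, 0]) cube([54, 54, 451]);
translate([2170, 1225, 0]) cube([54, 54, 451]);
translate([264, 273, 261]) cube([1906, 34, 161]);
translate([264, 1245, 261]) cube([1906, 34, 161]);
translate([210, 327, 261]) cube([34, 898, 161]);
translate([2190, 327, 261]) cube([34, 898, 161]);
translate([305, 273, 422]) cube([83, 1006, 18]);
translate([429, 273, 422]) cube([83, 1006, 18]);
translate([553, 273, 422]) cube([83, 1006, 18]);
translate([677, 273, 422]) cube([83, 1006, 18]);
translate([801, 273, 422]) cube([83, 1006, 18]);
translate([925, 273, 422]) cube([83, 1006, 18]);
translate([1049, 273, 422]) cube([83, 1006, 18]);
translate([1173, 273, 422]) cube([83, 1006, 18]);
translate([1297, 273, 422]) cube([83, 1006, 18]);
translate([1421, 273, 422]) cube([83, 1006, 18]);
translate([1545, 273, 422]) cube([83, 1006, 18]);
translate([1669, 273, 422]) cube([83, 1006, 18]);
translate([1793, 273, 422]) cube([83, 1006, 18]);
translate([1917, 273, 422]) cube([83, 1006, 18]);
translate([2041, 273, 422]) cube([83, 1006, 18]);


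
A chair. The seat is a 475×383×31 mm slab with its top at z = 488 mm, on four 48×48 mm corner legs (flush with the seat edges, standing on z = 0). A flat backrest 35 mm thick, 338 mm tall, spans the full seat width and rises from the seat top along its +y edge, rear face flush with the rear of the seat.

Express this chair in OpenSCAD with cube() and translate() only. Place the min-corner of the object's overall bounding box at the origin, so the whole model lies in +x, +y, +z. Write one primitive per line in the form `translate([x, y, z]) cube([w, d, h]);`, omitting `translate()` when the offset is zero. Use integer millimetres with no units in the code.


translate([0, 0, 457]) cube([475, 383, 31]);
cube([48, 48, 457]);
translate([427, 0, 0]) cube([48, 48, 457]);
translate([0, 335, 0]) cube([48, 48, 457]);
translate([427, 335, 0]) cube([48, 48, 457]);
translate([0, 348, 488]) cube([475, 35, 338]);


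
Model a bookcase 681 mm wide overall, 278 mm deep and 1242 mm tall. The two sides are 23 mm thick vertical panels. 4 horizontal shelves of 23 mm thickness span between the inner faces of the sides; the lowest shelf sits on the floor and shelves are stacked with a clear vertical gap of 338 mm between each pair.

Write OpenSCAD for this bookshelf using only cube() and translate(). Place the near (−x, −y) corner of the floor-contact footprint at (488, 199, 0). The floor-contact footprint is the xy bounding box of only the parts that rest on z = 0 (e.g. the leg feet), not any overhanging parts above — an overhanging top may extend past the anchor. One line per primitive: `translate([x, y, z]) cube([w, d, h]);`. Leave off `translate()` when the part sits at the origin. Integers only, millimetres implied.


translate([488, 199, 0]) cube([23, 278, 1242]);
translate([1146, 199, 0]) cube([23, 278, 1242]);
translate([511, 199, 0]) cube([635, 278, 23]);
translate([511, 199, 361]) cube([635, 278, 23]);
translate([511, 199, 722]) cube([635, 278, 23]);
translate([511, 199, 1083]) cube([635, 278, 23]);


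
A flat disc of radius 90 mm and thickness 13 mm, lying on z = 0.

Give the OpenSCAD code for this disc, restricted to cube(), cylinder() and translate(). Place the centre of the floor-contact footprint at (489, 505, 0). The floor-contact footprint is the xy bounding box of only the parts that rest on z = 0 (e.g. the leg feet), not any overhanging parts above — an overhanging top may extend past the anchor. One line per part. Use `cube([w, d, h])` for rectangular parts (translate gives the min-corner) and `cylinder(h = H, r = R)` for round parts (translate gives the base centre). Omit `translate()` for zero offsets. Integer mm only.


translate([489, 505, 0]) cylinder(h = 13, r = 90);


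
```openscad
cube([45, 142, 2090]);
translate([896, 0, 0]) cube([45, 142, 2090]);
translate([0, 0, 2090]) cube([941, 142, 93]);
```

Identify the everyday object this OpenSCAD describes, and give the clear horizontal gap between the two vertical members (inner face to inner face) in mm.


A door frame. The clear opening width is 851 mm.

Two 2090 mm tall posts with a header on top — a door frame. The left jamb is 45 mm wide at x = 0; the right jamb starts at x = 896. The clear opening is 896 − 45 = 851 mm.


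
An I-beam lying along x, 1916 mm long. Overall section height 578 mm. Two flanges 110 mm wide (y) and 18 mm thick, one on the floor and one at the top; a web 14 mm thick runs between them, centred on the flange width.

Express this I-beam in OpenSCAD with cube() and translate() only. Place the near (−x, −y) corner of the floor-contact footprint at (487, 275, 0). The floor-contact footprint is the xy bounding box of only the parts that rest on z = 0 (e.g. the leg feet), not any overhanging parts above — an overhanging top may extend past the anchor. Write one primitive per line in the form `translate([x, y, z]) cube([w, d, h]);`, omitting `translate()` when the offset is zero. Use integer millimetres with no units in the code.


translate([487, 275, 0]) cube([1916, 110, 18]);
translate([487, 323, 18]) cube([1916, 14, 542]);
translate([487, 275, 560]) cube([1916, 110, 18]);


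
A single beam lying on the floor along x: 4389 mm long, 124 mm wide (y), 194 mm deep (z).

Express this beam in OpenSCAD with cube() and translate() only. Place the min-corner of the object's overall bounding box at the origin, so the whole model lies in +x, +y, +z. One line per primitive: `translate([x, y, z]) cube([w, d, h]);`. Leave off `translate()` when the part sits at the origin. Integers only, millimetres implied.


cube([4389, 124, 194]);


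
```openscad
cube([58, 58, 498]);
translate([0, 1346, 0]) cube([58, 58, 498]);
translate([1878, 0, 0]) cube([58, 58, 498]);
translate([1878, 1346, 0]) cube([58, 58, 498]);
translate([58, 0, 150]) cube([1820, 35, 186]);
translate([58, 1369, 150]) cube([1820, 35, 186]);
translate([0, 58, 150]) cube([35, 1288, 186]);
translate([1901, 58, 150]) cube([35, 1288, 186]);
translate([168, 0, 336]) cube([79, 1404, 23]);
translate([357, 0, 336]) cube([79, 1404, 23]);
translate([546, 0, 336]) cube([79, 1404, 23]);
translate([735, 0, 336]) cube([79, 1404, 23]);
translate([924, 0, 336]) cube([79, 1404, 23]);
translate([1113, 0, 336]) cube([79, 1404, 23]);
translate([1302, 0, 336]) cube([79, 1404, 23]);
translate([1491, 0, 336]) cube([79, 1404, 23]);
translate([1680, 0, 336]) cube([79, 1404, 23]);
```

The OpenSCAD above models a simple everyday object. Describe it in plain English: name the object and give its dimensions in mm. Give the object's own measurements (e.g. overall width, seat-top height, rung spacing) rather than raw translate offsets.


A bed frame 1936 mm long (x) by 1404 mm wide (y). Four 58×58 mm corner posts, 498 mm tall, at the corners of the footprint. Four rails of 35 mm thickness and 186 mm height run between adjacent posts with their undersides at z = 150 mm, their outer faces flush with the outside of the frame (the two x-running rails run between the posts' inner faces; the two y-running rails run between the posts' inner faces). 9 slats, each 79 mm wide (x) and 23 mm thick, lie across the top of the two x-running rails, running the full 1404 mm width of the frame in y; along x they sit between the end posts with a 110 mm gap after the −x posts and between neighbouring slats, leaving 119 mm before the +x posts.


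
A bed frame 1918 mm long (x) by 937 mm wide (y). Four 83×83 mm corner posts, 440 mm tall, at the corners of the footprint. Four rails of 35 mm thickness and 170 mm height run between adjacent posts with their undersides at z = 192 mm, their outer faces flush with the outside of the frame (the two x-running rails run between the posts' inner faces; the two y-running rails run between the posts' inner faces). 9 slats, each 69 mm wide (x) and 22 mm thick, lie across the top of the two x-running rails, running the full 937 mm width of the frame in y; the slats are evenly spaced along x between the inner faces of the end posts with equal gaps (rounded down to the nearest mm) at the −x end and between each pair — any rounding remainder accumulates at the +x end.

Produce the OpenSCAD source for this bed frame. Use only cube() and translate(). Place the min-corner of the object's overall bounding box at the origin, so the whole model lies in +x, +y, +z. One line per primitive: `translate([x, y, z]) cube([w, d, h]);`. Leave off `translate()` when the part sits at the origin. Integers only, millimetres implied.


cube([83, 83, 440]);
translate([0, 854, 0]) cube([83, 83, 440]);
translate([1835, 0, 0]) cube([83, 83, 440]);
translate([1835, 854, 0]) cube([83, 83, 440]);
translate([83, 0, 192]) cube([1752, 35, 170]);
translate([83, 902, 192]) cube([1752, 35, 170]);
translate([0, 83, 192]) cube([35, 771, 170]);
translate([1883, 83, 192]) cube([35, 771, 170]);
translate([196, 0, 362]) cube([69, 937, 22]);
translate([378, 0, 362]) cube([69, 937, 22]);
translate([560, 0, 362]) cube([69, 937, 22]);
translate([742, 0, 362]) cube([69, 937, 22]);
translate([924, 0, 362]) cube([69, 937, 22]);
translate([1106, 0, 362]) cube([69, 937, 22]);
translate([1288, 0, 362]) cube([69, 937, 22]);
translate([1470, 0, 362]) cube([69, 937, 22]);
translate([1652, 0, 362]) cube([69, 937, 22]);


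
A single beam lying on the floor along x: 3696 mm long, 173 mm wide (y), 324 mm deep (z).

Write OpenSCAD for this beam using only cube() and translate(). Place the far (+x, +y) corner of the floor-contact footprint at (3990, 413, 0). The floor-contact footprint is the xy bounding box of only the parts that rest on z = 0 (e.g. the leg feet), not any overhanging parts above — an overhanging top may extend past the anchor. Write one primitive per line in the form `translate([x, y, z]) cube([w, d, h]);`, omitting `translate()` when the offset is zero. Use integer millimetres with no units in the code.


translate([294, 240, 0]) cube([3696, 173, 324]);


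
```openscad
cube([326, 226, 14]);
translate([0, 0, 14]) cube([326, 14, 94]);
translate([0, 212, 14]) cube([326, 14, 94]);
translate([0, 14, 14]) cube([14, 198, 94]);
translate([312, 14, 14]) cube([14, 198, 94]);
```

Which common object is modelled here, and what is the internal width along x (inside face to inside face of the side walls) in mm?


An open box. The internal width is 298 mm.

A 326×226 base slab with four walls standing on it — an open box. The base is 326 mm wide and the walls are 14 mm thick, so the internal width is 326 − 2 × 14 = 298 mm.


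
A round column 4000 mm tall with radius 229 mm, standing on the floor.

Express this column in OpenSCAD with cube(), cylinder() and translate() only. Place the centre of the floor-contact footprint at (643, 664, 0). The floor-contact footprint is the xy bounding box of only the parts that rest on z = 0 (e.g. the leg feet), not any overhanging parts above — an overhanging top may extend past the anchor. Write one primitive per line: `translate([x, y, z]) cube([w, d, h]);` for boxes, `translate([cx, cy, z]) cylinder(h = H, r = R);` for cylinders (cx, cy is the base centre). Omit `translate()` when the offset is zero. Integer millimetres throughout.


translate([643, 664, 0]) cylinder(h = 4000, r = 229);


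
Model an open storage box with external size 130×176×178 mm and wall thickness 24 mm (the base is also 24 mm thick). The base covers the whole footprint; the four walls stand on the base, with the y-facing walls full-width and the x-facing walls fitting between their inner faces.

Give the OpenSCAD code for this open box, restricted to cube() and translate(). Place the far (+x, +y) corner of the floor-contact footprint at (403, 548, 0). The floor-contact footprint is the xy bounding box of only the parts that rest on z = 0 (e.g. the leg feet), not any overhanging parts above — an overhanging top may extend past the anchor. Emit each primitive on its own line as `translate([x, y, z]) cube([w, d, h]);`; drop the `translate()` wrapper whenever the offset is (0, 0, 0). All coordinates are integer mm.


translate([273, 372, 0]) cube([130, 176, 24]);
translate([273, 372, 24]) cube([130, 24, 154]);
translate([273, 524, 24]) cube([130, 24, 154]);
translate([273, 396, 24]) cube([24, 128, 154]);
translate([379, 396, 24]) cube([24, 128, 154]);


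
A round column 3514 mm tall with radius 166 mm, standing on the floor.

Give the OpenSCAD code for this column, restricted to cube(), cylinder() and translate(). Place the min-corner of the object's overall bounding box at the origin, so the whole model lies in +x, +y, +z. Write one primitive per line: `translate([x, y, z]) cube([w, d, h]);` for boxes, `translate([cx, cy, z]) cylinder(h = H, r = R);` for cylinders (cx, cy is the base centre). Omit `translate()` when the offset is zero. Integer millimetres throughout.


translate([166, 166, 0]) cylinder(h = 3514, r = 166);


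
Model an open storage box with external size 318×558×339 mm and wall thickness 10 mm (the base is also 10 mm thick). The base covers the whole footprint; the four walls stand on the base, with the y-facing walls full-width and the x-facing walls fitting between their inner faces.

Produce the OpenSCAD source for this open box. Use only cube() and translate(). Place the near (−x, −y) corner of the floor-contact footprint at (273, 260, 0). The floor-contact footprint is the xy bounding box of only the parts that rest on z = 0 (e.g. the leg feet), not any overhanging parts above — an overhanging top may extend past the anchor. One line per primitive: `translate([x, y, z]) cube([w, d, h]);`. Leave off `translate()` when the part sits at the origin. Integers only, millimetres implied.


translate([273, 260, 0]) cube([318, 558, 10]);
translate([273, 260, 10]) cube([318, 10, 329]);
translate([273, 808, 10]) cube([318, 10, 329]);
translate([273, 270, 10]) cube([10, 538, 329]);
translate([581, 270, 10]) cube([10, 538, 329]);


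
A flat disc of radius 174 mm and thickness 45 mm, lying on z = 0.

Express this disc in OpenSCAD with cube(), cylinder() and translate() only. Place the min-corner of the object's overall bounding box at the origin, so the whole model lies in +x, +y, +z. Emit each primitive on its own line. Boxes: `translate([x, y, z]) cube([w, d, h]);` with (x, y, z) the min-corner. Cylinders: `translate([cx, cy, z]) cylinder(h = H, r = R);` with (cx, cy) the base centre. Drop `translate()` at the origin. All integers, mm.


translate([174, 174, 0]) cylinder(h = 45, r = 174);


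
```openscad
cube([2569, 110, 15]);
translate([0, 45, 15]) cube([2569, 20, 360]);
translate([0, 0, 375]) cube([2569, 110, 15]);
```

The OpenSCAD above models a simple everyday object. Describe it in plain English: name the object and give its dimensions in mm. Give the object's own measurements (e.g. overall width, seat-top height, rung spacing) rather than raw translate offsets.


An I-beam lying along x, 2569 mm long. Overall section height 390 mm. Two flanges 110 mm wide (y) and 15 mm thick, one on the floor and one at the top; a web 20 mm thick runs between them, centred on the flange width.


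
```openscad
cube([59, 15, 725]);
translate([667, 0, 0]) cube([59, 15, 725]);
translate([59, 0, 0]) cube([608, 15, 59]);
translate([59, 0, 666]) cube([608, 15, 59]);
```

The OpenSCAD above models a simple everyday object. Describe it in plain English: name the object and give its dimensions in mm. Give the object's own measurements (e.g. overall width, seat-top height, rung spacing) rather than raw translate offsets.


A rectangular picture frame lying in the x–z plane (depth along y). The opening is 608 mm wide (x) by 607 mm tall (z), surrounded by a border 59 mm wide on all four sides. The frame is 15 mm deep and is made of two full-height vertical stiles with two horizontal rails fitted between them.


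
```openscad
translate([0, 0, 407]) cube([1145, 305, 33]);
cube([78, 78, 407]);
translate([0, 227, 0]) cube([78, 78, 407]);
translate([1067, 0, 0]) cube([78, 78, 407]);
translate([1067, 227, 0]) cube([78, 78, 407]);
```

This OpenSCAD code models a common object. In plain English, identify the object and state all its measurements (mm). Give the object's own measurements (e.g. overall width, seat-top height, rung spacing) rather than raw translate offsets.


A bench: a 1145×305 mm seat slab, 33 mm thick, top at z = 440 mm, on four 78×78 mm square legs flush with the seat corners and standing on z = 0.


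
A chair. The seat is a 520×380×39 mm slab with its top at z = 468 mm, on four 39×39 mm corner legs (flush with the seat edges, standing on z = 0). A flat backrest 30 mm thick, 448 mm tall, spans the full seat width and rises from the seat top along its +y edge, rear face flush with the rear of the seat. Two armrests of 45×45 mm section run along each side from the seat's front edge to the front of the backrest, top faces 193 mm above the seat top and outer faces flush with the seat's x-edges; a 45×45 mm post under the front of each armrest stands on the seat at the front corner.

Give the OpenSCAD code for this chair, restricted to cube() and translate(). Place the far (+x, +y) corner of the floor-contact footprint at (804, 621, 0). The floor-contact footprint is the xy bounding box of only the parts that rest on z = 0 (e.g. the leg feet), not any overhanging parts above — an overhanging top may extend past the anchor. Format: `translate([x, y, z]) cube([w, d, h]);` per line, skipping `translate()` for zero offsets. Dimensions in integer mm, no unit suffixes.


translate([284, 241, 429]) cube([520, 380, 39]);
translate([284, 241, 0]) cube([39, 39, 429]);
translate([765, 241, 0]) cube([39, 39, 429]);
translate([284, 582, 0]) cube([39, 39, 429]);
translate([765, 582, 0]) cube([39, 39, 429]);
translate([284, 591, 468]) cube([520, 30, 448]);
translate([284, 241, 616]) cube([45, 350, 45]);
translate([759, 241, 616]) cube([45, 350, 45]);
translate([284, 241, 468]) cube([45, 45, 148]);
translate([759, 241, 468]) cube([45, 45, 148]);


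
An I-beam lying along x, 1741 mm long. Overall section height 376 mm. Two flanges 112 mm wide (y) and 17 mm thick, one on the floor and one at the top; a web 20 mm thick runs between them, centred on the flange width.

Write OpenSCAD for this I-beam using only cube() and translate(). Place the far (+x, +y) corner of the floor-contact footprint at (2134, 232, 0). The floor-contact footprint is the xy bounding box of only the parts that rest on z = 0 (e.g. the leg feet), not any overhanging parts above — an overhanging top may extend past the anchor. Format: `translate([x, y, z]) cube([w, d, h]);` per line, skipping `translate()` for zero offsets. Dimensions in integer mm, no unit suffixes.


translate([393, 120, 0]) cube([1741, 112, 17]);
translate([393, 166, 17]) cube([1741, 20, 342]);
translate([393, 120, 359]) cube([1741, 112, 17]);


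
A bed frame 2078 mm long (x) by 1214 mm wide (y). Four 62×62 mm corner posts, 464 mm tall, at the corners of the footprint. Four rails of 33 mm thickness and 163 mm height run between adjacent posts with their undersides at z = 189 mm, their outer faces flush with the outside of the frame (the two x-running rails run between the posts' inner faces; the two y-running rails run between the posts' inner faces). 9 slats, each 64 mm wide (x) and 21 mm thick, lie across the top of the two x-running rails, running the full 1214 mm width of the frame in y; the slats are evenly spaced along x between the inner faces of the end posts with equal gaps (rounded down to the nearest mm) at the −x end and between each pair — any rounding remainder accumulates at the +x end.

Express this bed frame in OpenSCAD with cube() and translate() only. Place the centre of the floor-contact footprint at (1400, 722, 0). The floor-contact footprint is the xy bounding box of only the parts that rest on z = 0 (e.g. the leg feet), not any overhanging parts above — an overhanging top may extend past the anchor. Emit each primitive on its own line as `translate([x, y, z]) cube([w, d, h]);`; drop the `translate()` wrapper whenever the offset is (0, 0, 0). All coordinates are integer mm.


translate([361, 115, 0]) cube([62, 62, 464]);
translate([361, 1267, 0]) cube([62, 62, 464]);
translate([2377, 115, 0]) cube([62, 62, 464]);
translate([2377, 1267, 0]) cube([62, 62, 464]);
translate([423, 115, 189]) cube([1954, 33, 163]);
translate([423, 1296, 189]) cube([1954, 33, 163]);
translate([361, 177, 189]) cube([33, 1090, 163]);
translate([2406, 177, 189]) cube([33, 1090, 163]);
translate([560, 115, 352]) cube([64, 1214, 21]);
translate([761, 115, 352]) cube([64, 1214, 21]);
translate([962, 115, 352]) cube([64, 1214, 21]);
translate([1163, 115, 352]) cube([64, 1214, 21]);
translate([1364, 115, 352]) cube([64, 1214, 21]);
translate([1565, 115, 352]) cube([64, 1214, 21]);
translate([1766, 115, 352]) cube([64, 1214, 21]);
translate([1967, 115, 352]) cube([64, 1214, 21]);
translate([2168, 115, 352]) cube([64, 1214, 21]);


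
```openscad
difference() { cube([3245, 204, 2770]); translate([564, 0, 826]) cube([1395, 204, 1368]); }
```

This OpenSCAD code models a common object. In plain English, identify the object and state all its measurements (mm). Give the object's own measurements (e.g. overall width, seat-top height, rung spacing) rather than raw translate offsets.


A wall 3245 mm long (x), 204 mm thick (y), 2770 mm tall, with a rectangular window opening cut through it. The opening is 1395 mm wide and 1368 mm tall; its sill is at z = 826 mm and its near (−x) edge is 564 mm from the wall's −x end. The opening passes through the full wall thickness.


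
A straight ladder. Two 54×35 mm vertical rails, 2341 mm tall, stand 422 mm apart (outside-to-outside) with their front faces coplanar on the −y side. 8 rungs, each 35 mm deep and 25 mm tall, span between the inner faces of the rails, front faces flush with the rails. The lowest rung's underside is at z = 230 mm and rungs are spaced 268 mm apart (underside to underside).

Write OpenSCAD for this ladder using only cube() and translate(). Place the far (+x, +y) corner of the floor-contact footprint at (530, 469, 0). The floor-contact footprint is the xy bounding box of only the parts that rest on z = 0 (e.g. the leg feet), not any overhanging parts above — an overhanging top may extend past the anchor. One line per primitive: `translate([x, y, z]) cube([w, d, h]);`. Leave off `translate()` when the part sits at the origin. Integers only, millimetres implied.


// rung span = 422 - 2*54 = 314
// rung[k] z = 230 + k*268
translate([108, 434, 0]) cube([54, 35, 2341]);
translate([476, 434, 0]) cube([54, 35, 2341]);
translate([162, 434, 230]) cube([314, 35, 25]);
translate([162, 434, 498]) cube([314, 35, 25]);
translate([162, 434, 766]) cube([314, 35, 25]);
translate([162, 434, 1034]) cube([314, 35, 25]);
translate([162, 434, 1302]) cube([314, 35, 25]);
translate([162, 434, 1570]) cube([314, 35, 25]);
translate([162, 434, 1838]) cube([314, 35, 25]);
translate([162, 434, 2106]) cube([314, 35, 25]);


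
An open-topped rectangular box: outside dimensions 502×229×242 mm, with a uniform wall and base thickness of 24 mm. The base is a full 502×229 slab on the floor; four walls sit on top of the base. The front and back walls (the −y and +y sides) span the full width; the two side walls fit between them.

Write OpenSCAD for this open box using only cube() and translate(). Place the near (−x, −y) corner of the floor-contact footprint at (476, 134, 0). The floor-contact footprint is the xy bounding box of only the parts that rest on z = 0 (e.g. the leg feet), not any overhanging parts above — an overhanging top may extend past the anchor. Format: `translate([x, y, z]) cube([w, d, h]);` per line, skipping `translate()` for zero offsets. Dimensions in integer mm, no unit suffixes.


translate([476, 134, 0]) cube([502, 229, 24]);
translate([476, 134, 24]) cube([502, 24, 218]);
translate([476, 339, 24]) cube([502, 24, 218]);
translate([476, 158, 24]) cube([24, 181, 218]);
translate([954, 158, 24]) cube([24, 181, 218]);


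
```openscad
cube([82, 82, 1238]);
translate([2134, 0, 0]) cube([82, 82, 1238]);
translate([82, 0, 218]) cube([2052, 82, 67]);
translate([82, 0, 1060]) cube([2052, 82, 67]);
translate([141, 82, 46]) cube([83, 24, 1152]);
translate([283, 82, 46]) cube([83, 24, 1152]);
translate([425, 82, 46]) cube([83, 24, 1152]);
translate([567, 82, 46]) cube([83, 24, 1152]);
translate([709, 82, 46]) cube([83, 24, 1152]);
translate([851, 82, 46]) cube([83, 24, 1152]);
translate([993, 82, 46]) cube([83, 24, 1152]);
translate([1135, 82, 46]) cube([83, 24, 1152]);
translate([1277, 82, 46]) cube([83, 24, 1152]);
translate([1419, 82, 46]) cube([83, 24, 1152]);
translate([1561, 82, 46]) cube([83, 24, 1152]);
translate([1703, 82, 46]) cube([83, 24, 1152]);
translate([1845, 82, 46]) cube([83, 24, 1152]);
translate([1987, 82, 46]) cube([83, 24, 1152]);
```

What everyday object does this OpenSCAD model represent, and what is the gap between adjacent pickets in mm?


A fence section. The picket gap is 59 mm.

Two posts, two rails, 14 pickets — a fence section. Span 2052 mm holds 14 pickets of 83 mm with 15 equal gaps: ⌊(2052 − 14·83) / 15⌋ = 59 mm.


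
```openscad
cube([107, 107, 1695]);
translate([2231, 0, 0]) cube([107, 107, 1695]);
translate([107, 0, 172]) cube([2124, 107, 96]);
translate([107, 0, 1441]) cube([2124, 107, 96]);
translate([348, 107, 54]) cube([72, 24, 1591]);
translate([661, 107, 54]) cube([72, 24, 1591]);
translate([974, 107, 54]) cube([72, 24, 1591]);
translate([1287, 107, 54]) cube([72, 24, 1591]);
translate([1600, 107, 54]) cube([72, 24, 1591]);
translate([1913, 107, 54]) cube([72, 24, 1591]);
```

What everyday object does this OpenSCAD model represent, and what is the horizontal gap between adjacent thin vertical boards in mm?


A fence section. The picket gap is 241 mm.

Two posts, two rails, 6 pickets — a fence section. Span 2124 mm holds 6 pickets of 72 mm with 7 equal gaps: ⌊(2124 − 6·72) / 7⌋ = 241 mm.


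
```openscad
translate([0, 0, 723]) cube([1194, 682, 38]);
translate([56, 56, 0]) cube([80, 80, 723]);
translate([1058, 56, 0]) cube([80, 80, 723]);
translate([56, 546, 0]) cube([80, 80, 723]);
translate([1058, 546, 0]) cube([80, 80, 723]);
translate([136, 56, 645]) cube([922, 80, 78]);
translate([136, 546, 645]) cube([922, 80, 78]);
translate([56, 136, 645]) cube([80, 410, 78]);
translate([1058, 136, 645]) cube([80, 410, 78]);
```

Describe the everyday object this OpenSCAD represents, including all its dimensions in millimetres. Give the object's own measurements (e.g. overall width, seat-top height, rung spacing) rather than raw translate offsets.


A table: top 1194 mm (x) × 682 mm (y), 38 mm thick, upper face at z = 761 mm, on four 80×80 mm square legs, each inset 56 mm from the nearest pair of top edges from z = 0 to the bottom of the top. Four apron rails, 80 mm thick and 78 mm tall, run between adjacent legs with their top edges flush with the underside of the top and their outer faces flush with the legs' outer faces.


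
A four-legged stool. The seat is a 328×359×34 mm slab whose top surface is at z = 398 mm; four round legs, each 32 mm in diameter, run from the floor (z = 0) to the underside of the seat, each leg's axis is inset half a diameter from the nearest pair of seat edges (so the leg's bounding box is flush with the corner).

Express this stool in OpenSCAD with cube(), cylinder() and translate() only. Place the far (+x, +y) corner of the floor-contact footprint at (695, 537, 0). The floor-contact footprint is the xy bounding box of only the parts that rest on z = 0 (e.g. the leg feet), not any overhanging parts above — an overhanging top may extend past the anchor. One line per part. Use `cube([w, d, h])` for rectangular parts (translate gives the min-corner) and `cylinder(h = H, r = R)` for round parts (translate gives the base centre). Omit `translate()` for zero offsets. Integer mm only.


translate([367, 178, 364]) cube([328, 359, 34]);
translate([383, 194, 0]) cylinder(h = 364, r = 16);
translate([679, 194, 0]) cylinder(h = 364, r = 16);
translate([383, 521, 0]) cylinder(h = 364, r = 16);
translate([679, 521, 0]) cylinder(h = 364, r = 16);


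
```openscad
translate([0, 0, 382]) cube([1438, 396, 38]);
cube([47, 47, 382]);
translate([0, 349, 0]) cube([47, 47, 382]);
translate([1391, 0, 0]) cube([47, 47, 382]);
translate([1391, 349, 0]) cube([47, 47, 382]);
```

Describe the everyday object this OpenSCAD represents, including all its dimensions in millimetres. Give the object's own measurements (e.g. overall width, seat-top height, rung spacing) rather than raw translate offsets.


A long wooden bench with a 1438 mm (x) × 396 mm (y) seat, 38 mm thick, its top surface 420 mm above the floor. Four 47 mm square legs at the seat corners, flush with the edges, run from z = 0 to the seat underside.
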